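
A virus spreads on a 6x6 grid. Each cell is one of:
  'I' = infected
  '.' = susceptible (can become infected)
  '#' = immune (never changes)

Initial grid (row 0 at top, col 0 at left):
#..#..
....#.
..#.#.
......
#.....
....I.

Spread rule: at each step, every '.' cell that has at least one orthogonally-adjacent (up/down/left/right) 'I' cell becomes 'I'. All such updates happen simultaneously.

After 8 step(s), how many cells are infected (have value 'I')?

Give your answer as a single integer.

Step 0 (initial): 1 infected
Step 1: +3 new -> 4 infected
Step 2: +4 new -> 8 infected
Step 3: +4 new -> 12 infected
Step 4: +5 new -> 17 infected
Step 5: +3 new -> 20 infected
Step 6: +4 new -> 24 infected
Step 7: +4 new -> 28 infected
Step 8: +2 new -> 30 infected

Answer: 30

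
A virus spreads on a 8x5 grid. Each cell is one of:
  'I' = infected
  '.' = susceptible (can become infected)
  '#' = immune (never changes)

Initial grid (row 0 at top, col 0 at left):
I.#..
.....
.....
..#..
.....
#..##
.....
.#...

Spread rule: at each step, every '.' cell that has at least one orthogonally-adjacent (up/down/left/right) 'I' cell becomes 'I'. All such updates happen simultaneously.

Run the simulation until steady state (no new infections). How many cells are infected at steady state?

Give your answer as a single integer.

Answer: 34

Derivation:
Step 0 (initial): 1 infected
Step 1: +2 new -> 3 infected
Step 2: +2 new -> 5 infected
Step 3: +3 new -> 8 infected
Step 4: +4 new -> 12 infected
Step 5: +4 new -> 16 infected
Step 6: +5 new -> 21 infected
Step 7: +4 new -> 25 infected
Step 8: +3 new -> 28 infected
Step 9: +3 new -> 31 infected
Step 10: +2 new -> 33 infected
Step 11: +1 new -> 34 infected
Step 12: +0 new -> 34 infected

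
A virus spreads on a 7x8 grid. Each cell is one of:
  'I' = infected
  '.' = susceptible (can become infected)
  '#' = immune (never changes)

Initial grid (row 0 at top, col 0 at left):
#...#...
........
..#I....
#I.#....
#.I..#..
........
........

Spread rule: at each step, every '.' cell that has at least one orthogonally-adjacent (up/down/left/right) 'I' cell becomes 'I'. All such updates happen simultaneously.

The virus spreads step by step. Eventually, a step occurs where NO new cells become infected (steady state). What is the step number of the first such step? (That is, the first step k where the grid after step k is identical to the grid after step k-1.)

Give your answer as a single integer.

Step 0 (initial): 3 infected
Step 1: +7 new -> 10 infected
Step 2: +11 new -> 21 infected
Step 3: +10 new -> 31 infected
Step 4: +7 new -> 38 infected
Step 5: +6 new -> 44 infected
Step 6: +4 new -> 48 infected
Step 7: +1 new -> 49 infected
Step 8: +0 new -> 49 infected

Answer: 8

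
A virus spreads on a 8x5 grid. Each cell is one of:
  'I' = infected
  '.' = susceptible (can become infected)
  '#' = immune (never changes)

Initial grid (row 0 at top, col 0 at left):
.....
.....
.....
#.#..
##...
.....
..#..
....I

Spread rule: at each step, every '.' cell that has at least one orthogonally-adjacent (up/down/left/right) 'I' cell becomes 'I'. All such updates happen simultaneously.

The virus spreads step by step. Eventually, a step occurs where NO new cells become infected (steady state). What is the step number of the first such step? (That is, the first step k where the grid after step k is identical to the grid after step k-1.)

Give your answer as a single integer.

Step 0 (initial): 1 infected
Step 1: +2 new -> 3 infected
Step 2: +3 new -> 6 infected
Step 3: +3 new -> 9 infected
Step 4: +5 new -> 14 infected
Step 5: +5 new -> 19 infected
Step 6: +3 new -> 22 infected
Step 7: +3 new -> 25 infected
Step 8: +3 new -> 28 infected
Step 9: +4 new -> 32 infected
Step 10: +2 new -> 34 infected
Step 11: +1 new -> 35 infected
Step 12: +0 new -> 35 infected

Answer: 12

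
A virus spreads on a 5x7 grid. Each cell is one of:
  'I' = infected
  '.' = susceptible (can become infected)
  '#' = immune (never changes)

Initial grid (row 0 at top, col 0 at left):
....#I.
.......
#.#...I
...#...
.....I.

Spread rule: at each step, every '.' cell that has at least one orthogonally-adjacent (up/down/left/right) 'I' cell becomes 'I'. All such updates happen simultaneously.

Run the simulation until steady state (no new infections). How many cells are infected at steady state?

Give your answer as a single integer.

Answer: 31

Derivation:
Step 0 (initial): 3 infected
Step 1: +8 new -> 11 infected
Step 2: +4 new -> 15 infected
Step 3: +3 new -> 18 infected
Step 4: +4 new -> 22 infected
Step 5: +4 new -> 26 infected
Step 6: +4 new -> 30 infected
Step 7: +1 new -> 31 infected
Step 8: +0 new -> 31 infected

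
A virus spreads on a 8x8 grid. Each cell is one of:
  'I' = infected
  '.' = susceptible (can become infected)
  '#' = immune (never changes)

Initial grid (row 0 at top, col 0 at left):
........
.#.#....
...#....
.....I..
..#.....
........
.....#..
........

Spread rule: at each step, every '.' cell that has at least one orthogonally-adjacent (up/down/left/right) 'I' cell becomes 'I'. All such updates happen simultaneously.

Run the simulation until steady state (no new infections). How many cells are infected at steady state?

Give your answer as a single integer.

Step 0 (initial): 1 infected
Step 1: +4 new -> 5 infected
Step 2: +8 new -> 13 infected
Step 3: +9 new -> 22 infected
Step 4: +9 new -> 31 infected
Step 5: +11 new -> 42 infected
Step 6: +8 new -> 50 infected
Step 7: +5 new -> 55 infected
Step 8: +3 new -> 58 infected
Step 9: +1 new -> 59 infected
Step 10: +0 new -> 59 infected

Answer: 59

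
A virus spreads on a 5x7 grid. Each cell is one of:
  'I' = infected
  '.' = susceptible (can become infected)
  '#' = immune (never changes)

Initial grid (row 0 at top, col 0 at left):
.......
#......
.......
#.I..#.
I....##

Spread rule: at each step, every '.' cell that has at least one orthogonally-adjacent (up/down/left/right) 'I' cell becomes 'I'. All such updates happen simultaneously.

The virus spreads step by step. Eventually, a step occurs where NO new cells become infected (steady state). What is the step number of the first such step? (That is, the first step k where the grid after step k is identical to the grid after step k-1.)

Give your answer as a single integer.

Step 0 (initial): 2 infected
Step 1: +5 new -> 7 infected
Step 2: +5 new -> 12 infected
Step 3: +6 new -> 18 infected
Step 4: +4 new -> 22 infected
Step 5: +4 new -> 26 infected
Step 6: +3 new -> 29 infected
Step 7: +1 new -> 30 infected
Step 8: +0 new -> 30 infected

Answer: 8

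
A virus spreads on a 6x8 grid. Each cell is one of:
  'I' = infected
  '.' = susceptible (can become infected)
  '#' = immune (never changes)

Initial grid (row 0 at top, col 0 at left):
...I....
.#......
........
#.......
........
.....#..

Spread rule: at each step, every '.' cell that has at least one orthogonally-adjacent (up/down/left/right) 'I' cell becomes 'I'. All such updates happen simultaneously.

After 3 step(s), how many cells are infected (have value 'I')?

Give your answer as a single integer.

Step 0 (initial): 1 infected
Step 1: +3 new -> 4 infected
Step 2: +5 new -> 9 infected
Step 3: +6 new -> 15 infected

Answer: 15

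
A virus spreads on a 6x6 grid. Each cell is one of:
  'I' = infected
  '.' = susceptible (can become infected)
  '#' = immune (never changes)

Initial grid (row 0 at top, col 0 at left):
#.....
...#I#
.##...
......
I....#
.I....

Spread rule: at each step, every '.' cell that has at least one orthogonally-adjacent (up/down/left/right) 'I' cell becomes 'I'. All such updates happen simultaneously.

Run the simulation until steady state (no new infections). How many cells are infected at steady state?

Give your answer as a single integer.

Answer: 30

Derivation:
Step 0 (initial): 3 infected
Step 1: +6 new -> 9 infected
Step 2: +9 new -> 18 infected
Step 3: +8 new -> 26 infected
Step 4: +4 new -> 30 infected
Step 5: +0 new -> 30 infected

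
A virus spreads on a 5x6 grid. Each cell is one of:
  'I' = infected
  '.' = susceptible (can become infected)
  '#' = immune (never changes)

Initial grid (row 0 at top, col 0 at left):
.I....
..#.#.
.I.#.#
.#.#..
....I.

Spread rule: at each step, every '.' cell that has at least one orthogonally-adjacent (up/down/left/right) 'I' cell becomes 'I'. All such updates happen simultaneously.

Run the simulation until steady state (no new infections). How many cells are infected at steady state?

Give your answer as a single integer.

Step 0 (initial): 3 infected
Step 1: +8 new -> 11 infected
Step 2: +7 new -> 18 infected
Step 3: +4 new -> 22 infected
Step 4: +1 new -> 23 infected
Step 5: +1 new -> 24 infected
Step 6: +0 new -> 24 infected

Answer: 24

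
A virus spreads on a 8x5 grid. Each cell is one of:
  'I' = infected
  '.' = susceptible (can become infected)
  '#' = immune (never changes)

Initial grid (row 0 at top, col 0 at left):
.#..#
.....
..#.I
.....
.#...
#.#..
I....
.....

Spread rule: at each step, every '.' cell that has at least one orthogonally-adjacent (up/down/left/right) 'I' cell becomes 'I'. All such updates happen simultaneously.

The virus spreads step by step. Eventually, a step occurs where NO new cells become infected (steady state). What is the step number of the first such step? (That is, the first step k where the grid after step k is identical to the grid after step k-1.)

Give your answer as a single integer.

Answer: 7

Derivation:
Step 0 (initial): 2 infected
Step 1: +5 new -> 7 infected
Step 2: +6 new -> 13 infected
Step 3: +7 new -> 20 infected
Step 4: +7 new -> 27 infected
Step 5: +4 new -> 31 infected
Step 6: +3 new -> 34 infected
Step 7: +0 new -> 34 infected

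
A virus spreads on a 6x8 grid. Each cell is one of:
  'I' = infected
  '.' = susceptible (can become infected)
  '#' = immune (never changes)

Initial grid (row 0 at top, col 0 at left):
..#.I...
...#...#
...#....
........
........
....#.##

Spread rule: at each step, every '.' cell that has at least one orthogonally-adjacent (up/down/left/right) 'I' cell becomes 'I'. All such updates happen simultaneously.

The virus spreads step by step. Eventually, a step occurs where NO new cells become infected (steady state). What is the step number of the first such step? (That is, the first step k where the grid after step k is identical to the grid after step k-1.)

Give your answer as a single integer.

Step 0 (initial): 1 infected
Step 1: +3 new -> 4 infected
Step 2: +3 new -> 7 infected
Step 3: +4 new -> 11 infected
Step 4: +4 new -> 15 infected
Step 5: +5 new -> 20 infected
Step 6: +7 new -> 27 infected
Step 7: +6 new -> 33 infected
Step 8: +4 new -> 37 infected
Step 9: +3 new -> 40 infected
Step 10: +1 new -> 41 infected
Step 11: +0 new -> 41 infected

Answer: 11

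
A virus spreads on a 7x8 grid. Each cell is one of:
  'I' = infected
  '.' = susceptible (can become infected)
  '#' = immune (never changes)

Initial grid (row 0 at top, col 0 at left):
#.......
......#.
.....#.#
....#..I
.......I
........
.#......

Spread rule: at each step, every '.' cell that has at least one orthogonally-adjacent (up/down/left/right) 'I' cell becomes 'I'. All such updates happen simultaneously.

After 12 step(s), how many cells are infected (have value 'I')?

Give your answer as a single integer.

Answer: 49

Derivation:
Step 0 (initial): 2 infected
Step 1: +3 new -> 5 infected
Step 2: +5 new -> 10 infected
Step 3: +3 new -> 13 infected
Step 4: +3 new -> 16 infected
Step 5: +4 new -> 20 infected
Step 6: +5 new -> 25 infected
Step 7: +7 new -> 32 infected
Step 8: +6 new -> 38 infected
Step 9: +6 new -> 44 infected
Step 10: +3 new -> 47 infected
Step 11: +1 new -> 48 infected
Step 12: +1 new -> 49 infected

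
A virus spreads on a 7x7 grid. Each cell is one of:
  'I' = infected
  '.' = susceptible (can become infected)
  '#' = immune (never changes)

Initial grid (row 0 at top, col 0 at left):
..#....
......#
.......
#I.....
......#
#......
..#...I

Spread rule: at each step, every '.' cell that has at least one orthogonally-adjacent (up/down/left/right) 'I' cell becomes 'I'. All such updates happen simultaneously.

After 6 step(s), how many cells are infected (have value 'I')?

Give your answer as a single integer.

Step 0 (initial): 2 infected
Step 1: +5 new -> 7 infected
Step 2: +9 new -> 16 infected
Step 3: +11 new -> 27 infected
Step 4: +7 new -> 34 infected
Step 5: +4 new -> 38 infected
Step 6: +3 new -> 41 infected

Answer: 41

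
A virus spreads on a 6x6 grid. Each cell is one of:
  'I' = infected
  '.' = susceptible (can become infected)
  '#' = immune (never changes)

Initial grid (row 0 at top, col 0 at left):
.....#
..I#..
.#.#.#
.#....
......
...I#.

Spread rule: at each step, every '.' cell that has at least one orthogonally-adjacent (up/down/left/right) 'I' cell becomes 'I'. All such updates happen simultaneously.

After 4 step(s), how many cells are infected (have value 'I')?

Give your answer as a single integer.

Answer: 28

Derivation:
Step 0 (initial): 2 infected
Step 1: +5 new -> 7 infected
Step 2: +8 new -> 15 infected
Step 3: +7 new -> 22 infected
Step 4: +6 new -> 28 infected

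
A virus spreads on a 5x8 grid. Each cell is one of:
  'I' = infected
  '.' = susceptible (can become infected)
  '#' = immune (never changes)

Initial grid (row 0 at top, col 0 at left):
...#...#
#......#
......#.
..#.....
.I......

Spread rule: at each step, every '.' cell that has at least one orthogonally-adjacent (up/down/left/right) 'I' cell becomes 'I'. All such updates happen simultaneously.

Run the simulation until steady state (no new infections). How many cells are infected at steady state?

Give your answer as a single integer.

Answer: 34

Derivation:
Step 0 (initial): 1 infected
Step 1: +3 new -> 4 infected
Step 2: +3 new -> 7 infected
Step 3: +5 new -> 12 infected
Step 4: +5 new -> 17 infected
Step 5: +6 new -> 23 infected
Step 6: +4 new -> 27 infected
Step 7: +3 new -> 30 infected
Step 8: +3 new -> 33 infected
Step 9: +1 new -> 34 infected
Step 10: +0 new -> 34 infected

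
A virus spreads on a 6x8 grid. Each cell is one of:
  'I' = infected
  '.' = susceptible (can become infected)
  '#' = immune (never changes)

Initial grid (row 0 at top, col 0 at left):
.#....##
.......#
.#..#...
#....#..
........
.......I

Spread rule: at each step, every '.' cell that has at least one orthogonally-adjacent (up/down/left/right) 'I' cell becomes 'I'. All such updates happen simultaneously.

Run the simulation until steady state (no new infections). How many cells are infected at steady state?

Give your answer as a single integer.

Answer: 40

Derivation:
Step 0 (initial): 1 infected
Step 1: +2 new -> 3 infected
Step 2: +3 new -> 6 infected
Step 3: +4 new -> 10 infected
Step 4: +3 new -> 13 infected
Step 5: +5 new -> 18 infected
Step 6: +4 new -> 22 infected
Step 7: +6 new -> 28 infected
Step 8: +5 new -> 33 infected
Step 9: +2 new -> 35 infected
Step 10: +2 new -> 37 infected
Step 11: +1 new -> 38 infected
Step 12: +2 new -> 40 infected
Step 13: +0 new -> 40 infected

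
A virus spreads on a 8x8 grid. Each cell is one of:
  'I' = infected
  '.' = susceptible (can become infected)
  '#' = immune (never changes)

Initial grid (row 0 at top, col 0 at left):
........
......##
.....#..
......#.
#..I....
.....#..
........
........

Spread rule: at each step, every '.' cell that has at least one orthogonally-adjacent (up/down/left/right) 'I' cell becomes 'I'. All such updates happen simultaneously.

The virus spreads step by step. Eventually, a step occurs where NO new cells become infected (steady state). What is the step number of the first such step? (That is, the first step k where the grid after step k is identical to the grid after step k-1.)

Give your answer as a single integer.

Answer: 9

Derivation:
Step 0 (initial): 1 infected
Step 1: +4 new -> 5 infected
Step 2: +8 new -> 13 infected
Step 3: +10 new -> 23 infected
Step 4: +12 new -> 35 infected
Step 5: +11 new -> 46 infected
Step 6: +7 new -> 53 infected
Step 7: +4 new -> 57 infected
Step 8: +1 new -> 58 infected
Step 9: +0 new -> 58 infected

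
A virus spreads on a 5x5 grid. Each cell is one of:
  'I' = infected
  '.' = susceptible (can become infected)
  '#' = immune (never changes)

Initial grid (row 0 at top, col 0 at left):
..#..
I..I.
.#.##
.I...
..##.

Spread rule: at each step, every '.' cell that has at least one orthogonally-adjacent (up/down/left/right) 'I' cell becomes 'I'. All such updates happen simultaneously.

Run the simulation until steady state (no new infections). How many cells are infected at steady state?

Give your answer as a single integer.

Step 0 (initial): 3 infected
Step 1: +9 new -> 12 infected
Step 2: +5 new -> 17 infected
Step 3: +1 new -> 18 infected
Step 4: +1 new -> 19 infected
Step 5: +0 new -> 19 infected

Answer: 19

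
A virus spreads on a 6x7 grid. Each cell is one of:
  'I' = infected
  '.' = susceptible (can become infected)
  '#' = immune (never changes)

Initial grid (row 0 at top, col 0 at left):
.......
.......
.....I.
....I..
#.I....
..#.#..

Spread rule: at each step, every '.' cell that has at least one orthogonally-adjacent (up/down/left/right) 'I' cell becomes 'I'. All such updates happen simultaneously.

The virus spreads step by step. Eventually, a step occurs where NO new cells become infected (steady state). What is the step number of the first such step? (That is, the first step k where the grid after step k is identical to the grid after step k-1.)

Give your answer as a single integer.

Step 0 (initial): 3 infected
Step 1: +9 new -> 12 infected
Step 2: +10 new -> 22 infected
Step 3: +9 new -> 31 infected
Step 4: +5 new -> 36 infected
Step 5: +2 new -> 38 infected
Step 6: +1 new -> 39 infected
Step 7: +0 new -> 39 infected

Answer: 7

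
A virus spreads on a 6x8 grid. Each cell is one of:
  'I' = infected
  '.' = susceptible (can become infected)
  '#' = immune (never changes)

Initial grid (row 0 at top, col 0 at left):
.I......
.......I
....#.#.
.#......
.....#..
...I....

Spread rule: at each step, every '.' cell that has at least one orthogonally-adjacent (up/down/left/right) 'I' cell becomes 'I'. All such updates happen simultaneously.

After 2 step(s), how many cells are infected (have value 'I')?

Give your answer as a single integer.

Answer: 24

Derivation:
Step 0 (initial): 3 infected
Step 1: +9 new -> 12 infected
Step 2: +12 new -> 24 infected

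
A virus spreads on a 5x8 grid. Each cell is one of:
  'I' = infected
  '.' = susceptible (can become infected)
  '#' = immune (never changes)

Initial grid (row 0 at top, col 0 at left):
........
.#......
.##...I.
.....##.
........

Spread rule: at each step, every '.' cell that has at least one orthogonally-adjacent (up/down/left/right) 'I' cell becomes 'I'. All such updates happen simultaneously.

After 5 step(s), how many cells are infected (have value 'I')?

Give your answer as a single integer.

Step 0 (initial): 1 infected
Step 1: +3 new -> 4 infected
Step 2: +5 new -> 9 infected
Step 3: +6 new -> 15 infected
Step 4: +5 new -> 20 infected
Step 5: +5 new -> 25 infected

Answer: 25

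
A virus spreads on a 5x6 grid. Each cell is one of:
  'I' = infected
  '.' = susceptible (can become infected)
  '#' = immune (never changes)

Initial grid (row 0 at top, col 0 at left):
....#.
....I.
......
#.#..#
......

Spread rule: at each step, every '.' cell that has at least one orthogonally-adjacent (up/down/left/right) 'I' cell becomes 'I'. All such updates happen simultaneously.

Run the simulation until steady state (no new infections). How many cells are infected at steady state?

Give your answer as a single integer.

Step 0 (initial): 1 infected
Step 1: +3 new -> 4 infected
Step 2: +6 new -> 10 infected
Step 3: +5 new -> 15 infected
Step 4: +5 new -> 20 infected
Step 5: +4 new -> 24 infected
Step 6: +1 new -> 25 infected
Step 7: +1 new -> 26 infected
Step 8: +0 new -> 26 infected

Answer: 26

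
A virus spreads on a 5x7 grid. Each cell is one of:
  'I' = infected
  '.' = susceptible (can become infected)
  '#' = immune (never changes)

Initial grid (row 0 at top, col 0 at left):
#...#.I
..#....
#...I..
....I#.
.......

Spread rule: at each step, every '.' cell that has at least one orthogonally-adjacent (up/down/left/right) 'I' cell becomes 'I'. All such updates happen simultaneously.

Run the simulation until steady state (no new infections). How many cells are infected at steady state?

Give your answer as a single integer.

Step 0 (initial): 3 infected
Step 1: +7 new -> 10 infected
Step 2: +7 new -> 17 infected
Step 3: +6 new -> 23 infected
Step 4: +4 new -> 27 infected
Step 5: +3 new -> 30 infected
Step 6: +0 new -> 30 infected

Answer: 30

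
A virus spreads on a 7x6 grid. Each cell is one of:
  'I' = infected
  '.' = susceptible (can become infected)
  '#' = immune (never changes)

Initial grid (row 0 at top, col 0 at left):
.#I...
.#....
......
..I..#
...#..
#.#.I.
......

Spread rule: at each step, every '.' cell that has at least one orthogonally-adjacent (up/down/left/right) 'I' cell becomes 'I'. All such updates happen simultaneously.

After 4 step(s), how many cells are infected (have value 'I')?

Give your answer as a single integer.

Step 0 (initial): 3 infected
Step 1: +10 new -> 13 infected
Step 2: +10 new -> 23 infected
Step 3: +7 new -> 30 infected
Step 4: +4 new -> 34 infected

Answer: 34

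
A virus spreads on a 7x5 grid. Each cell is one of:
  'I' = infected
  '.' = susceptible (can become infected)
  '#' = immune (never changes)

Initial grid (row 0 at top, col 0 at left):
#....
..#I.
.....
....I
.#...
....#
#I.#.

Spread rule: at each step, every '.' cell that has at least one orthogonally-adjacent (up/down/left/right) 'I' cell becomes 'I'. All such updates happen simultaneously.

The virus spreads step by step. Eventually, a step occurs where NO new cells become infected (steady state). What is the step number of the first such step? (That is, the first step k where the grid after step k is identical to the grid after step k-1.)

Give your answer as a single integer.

Step 0 (initial): 3 infected
Step 1: +8 new -> 11 infected
Step 2: +7 new -> 18 infected
Step 3: +6 new -> 24 infected
Step 4: +3 new -> 27 infected
Step 5: +1 new -> 28 infected
Step 6: +0 new -> 28 infected

Answer: 6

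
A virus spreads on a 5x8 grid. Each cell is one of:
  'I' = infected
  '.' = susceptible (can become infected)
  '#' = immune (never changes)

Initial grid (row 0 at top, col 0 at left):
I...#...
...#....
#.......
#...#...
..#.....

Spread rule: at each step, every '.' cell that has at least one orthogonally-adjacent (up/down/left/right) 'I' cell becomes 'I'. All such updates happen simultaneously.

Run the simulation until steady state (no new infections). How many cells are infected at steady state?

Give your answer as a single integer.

Answer: 34

Derivation:
Step 0 (initial): 1 infected
Step 1: +2 new -> 3 infected
Step 2: +2 new -> 5 infected
Step 3: +3 new -> 8 infected
Step 4: +2 new -> 10 infected
Step 5: +3 new -> 13 infected
Step 6: +3 new -> 16 infected
Step 7: +3 new -> 19 infected
Step 8: +4 new -> 23 infected
Step 9: +5 new -> 28 infected
Step 10: +4 new -> 32 infected
Step 11: +2 new -> 34 infected
Step 12: +0 new -> 34 infected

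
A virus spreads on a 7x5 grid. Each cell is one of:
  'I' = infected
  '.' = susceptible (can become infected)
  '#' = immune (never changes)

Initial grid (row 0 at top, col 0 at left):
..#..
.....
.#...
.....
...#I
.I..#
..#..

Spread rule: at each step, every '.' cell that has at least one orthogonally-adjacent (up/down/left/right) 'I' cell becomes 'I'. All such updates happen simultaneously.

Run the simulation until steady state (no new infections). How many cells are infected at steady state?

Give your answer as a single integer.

Answer: 30

Derivation:
Step 0 (initial): 2 infected
Step 1: +5 new -> 7 infected
Step 2: +7 new -> 14 infected
Step 3: +5 new -> 19 infected
Step 4: +5 new -> 24 infected
Step 5: +3 new -> 27 infected
Step 6: +2 new -> 29 infected
Step 7: +1 new -> 30 infected
Step 8: +0 new -> 30 infected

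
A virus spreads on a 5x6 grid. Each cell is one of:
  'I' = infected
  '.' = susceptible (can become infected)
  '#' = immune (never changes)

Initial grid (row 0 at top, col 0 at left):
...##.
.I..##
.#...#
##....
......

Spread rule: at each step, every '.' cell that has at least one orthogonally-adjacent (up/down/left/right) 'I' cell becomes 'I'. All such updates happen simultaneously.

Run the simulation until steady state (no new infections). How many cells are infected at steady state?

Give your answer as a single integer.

Answer: 21

Derivation:
Step 0 (initial): 1 infected
Step 1: +3 new -> 4 infected
Step 2: +5 new -> 9 infected
Step 3: +2 new -> 11 infected
Step 4: +3 new -> 14 infected
Step 5: +3 new -> 17 infected
Step 6: +3 new -> 20 infected
Step 7: +1 new -> 21 infected
Step 8: +0 new -> 21 infected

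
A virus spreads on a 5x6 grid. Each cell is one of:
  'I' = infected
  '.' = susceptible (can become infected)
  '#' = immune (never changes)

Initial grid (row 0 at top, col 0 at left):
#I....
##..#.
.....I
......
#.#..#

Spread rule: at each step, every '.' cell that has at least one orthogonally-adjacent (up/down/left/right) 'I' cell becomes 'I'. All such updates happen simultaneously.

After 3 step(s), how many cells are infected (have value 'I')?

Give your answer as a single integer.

Answer: 16

Derivation:
Step 0 (initial): 2 infected
Step 1: +4 new -> 6 infected
Step 2: +5 new -> 11 infected
Step 3: +5 new -> 16 infected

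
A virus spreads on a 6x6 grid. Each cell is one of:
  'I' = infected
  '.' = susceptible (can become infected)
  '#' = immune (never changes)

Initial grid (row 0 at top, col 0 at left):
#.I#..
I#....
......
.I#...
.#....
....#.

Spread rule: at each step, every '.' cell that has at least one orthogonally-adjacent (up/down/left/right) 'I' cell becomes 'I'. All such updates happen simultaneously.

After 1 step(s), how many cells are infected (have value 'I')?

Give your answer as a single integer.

Step 0 (initial): 3 infected
Step 1: +5 new -> 8 infected

Answer: 8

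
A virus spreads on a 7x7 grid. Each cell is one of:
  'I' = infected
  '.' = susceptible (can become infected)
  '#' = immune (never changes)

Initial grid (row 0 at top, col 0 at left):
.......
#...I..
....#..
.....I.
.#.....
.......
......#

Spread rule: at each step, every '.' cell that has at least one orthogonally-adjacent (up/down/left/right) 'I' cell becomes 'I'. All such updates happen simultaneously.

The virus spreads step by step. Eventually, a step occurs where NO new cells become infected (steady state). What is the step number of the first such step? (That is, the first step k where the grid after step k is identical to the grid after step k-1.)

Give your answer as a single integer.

Step 0 (initial): 2 infected
Step 1: +7 new -> 9 infected
Step 2: +10 new -> 19 infected
Step 3: +9 new -> 28 infected
Step 4: +6 new -> 34 infected
Step 5: +5 new -> 39 infected
Step 6: +3 new -> 42 infected
Step 7: +2 new -> 44 infected
Step 8: +1 new -> 45 infected
Step 9: +0 new -> 45 infected

Answer: 9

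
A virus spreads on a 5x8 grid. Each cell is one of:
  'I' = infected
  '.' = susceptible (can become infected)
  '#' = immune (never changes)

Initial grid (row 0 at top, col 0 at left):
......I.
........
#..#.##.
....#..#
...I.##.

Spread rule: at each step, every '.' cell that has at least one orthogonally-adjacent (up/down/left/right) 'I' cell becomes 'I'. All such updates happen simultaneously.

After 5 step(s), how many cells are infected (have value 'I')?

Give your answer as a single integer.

Answer: 27

Derivation:
Step 0 (initial): 2 infected
Step 1: +6 new -> 8 infected
Step 2: +5 new -> 13 infected
Step 3: +6 new -> 19 infected
Step 4: +6 new -> 25 infected
Step 5: +2 new -> 27 infected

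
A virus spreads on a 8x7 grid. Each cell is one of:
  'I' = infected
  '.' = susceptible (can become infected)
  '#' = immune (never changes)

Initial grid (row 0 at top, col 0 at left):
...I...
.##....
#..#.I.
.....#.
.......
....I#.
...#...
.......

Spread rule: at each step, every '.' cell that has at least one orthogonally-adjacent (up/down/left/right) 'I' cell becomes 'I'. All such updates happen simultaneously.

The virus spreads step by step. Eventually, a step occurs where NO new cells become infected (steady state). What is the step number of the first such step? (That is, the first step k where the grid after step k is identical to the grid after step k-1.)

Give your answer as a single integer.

Answer: 7

Derivation:
Step 0 (initial): 3 infected
Step 1: +9 new -> 12 infected
Step 2: +11 new -> 23 infected
Step 3: +10 new -> 33 infected
Step 4: +8 new -> 41 infected
Step 5: +5 new -> 46 infected
Step 6: +3 new -> 49 infected
Step 7: +0 new -> 49 infected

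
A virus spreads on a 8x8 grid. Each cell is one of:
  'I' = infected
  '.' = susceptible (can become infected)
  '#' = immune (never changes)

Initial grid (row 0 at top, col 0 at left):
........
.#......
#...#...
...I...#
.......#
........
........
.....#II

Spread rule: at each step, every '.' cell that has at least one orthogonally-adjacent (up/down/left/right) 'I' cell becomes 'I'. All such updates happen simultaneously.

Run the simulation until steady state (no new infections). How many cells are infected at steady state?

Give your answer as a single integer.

Step 0 (initial): 3 infected
Step 1: +6 new -> 9 infected
Step 2: +10 new -> 19 infected
Step 3: +15 new -> 34 infected
Step 4: +9 new -> 43 infected
Step 5: +7 new -> 50 infected
Step 6: +5 new -> 55 infected
Step 7: +3 new -> 58 infected
Step 8: +0 new -> 58 infected

Answer: 58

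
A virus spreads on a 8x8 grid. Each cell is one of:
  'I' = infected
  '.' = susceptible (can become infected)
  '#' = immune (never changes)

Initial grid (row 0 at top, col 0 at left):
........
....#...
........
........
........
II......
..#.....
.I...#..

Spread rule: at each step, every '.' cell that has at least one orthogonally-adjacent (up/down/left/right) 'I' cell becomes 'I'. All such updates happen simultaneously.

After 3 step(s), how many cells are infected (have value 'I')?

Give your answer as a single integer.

Step 0 (initial): 3 infected
Step 1: +7 new -> 10 infected
Step 2: +5 new -> 15 infected
Step 3: +7 new -> 22 infected

Answer: 22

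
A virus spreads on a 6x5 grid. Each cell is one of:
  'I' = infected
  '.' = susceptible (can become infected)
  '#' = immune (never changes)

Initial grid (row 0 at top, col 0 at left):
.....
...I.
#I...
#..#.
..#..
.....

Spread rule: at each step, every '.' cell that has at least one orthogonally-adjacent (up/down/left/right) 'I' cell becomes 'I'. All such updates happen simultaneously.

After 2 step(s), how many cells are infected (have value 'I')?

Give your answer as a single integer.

Answer: 16

Derivation:
Step 0 (initial): 2 infected
Step 1: +7 new -> 9 infected
Step 2: +7 new -> 16 infected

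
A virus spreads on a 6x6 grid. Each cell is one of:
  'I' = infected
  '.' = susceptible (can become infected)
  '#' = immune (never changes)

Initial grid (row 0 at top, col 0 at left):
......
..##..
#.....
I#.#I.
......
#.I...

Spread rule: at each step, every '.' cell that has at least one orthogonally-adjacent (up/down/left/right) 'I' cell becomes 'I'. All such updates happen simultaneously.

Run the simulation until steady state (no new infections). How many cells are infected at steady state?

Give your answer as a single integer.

Step 0 (initial): 3 infected
Step 1: +7 new -> 10 infected
Step 2: +8 new -> 18 infected
Step 3: +4 new -> 22 infected
Step 4: +3 new -> 25 infected
Step 5: +2 new -> 27 infected
Step 6: +2 new -> 29 infected
Step 7: +1 new -> 30 infected
Step 8: +0 new -> 30 infected

Answer: 30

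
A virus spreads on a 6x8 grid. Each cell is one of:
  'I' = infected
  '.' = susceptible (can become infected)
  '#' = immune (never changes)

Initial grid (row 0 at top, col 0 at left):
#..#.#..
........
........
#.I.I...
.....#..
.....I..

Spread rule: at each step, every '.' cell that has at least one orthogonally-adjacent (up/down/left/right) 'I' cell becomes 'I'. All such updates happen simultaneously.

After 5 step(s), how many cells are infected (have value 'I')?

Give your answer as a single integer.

Answer: 42

Derivation:
Step 0 (initial): 3 infected
Step 1: +9 new -> 12 infected
Step 2: +12 new -> 24 infected
Step 3: +11 new -> 35 infected
Step 4: +5 new -> 40 infected
Step 5: +2 new -> 42 infected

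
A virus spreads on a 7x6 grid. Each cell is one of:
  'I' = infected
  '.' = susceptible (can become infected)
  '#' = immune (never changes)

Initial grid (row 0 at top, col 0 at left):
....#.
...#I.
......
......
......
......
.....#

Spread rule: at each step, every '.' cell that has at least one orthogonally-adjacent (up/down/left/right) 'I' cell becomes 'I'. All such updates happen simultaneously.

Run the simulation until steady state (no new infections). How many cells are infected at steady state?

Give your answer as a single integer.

Step 0 (initial): 1 infected
Step 1: +2 new -> 3 infected
Step 2: +4 new -> 7 infected
Step 3: +4 new -> 11 infected
Step 4: +6 new -> 17 infected
Step 5: +8 new -> 25 infected
Step 6: +7 new -> 32 infected
Step 7: +4 new -> 36 infected
Step 8: +2 new -> 38 infected
Step 9: +1 new -> 39 infected
Step 10: +0 new -> 39 infected

Answer: 39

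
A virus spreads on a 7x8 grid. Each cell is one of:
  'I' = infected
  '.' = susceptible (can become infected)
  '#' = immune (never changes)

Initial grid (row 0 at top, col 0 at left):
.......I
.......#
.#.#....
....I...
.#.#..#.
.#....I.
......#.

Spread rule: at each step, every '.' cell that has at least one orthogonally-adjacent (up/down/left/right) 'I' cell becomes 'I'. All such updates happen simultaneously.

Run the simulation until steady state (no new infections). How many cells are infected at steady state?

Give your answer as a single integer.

Answer: 48

Derivation:
Step 0 (initial): 3 infected
Step 1: +7 new -> 10 infected
Step 2: +11 new -> 21 infected
Step 3: +10 new -> 31 infected
Step 4: +6 new -> 37 infected
Step 5: +5 new -> 42 infected
Step 6: +4 new -> 46 infected
Step 7: +2 new -> 48 infected
Step 8: +0 new -> 48 infected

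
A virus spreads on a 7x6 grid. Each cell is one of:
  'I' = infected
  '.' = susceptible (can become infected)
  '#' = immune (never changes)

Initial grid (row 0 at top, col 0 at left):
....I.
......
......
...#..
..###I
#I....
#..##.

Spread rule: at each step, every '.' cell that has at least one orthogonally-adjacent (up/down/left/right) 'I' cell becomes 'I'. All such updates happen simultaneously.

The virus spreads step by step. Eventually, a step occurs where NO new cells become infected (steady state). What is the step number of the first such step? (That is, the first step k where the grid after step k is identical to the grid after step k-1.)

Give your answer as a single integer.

Step 0 (initial): 3 infected
Step 1: +8 new -> 11 infected
Step 2: +12 new -> 23 infected
Step 3: +6 new -> 29 infected
Step 4: +4 new -> 33 infected
Step 5: +1 new -> 34 infected
Step 6: +0 new -> 34 infected

Answer: 6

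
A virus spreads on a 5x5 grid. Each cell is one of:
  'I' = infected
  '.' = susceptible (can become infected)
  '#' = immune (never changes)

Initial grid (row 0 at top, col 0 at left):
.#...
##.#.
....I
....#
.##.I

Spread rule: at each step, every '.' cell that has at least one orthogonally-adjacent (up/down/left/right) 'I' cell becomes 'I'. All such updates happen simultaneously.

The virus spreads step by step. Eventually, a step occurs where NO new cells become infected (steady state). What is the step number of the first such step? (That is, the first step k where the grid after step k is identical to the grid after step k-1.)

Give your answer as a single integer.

Step 0 (initial): 2 infected
Step 1: +3 new -> 5 infected
Step 2: +3 new -> 8 infected
Step 3: +4 new -> 12 infected
Step 4: +3 new -> 15 infected
Step 5: +1 new -> 16 infected
Step 6: +1 new -> 17 infected
Step 7: +0 new -> 17 infected

Answer: 7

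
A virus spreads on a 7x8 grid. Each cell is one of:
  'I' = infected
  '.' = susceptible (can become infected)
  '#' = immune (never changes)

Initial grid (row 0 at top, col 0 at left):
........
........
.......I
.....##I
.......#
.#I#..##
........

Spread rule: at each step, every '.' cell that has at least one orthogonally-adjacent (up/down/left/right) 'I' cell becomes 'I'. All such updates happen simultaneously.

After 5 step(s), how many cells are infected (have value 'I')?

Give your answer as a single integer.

Step 0 (initial): 3 infected
Step 1: +4 new -> 7 infected
Step 2: +8 new -> 15 infected
Step 3: +10 new -> 25 infected
Step 4: +11 new -> 36 infected
Step 5: +8 new -> 44 infected

Answer: 44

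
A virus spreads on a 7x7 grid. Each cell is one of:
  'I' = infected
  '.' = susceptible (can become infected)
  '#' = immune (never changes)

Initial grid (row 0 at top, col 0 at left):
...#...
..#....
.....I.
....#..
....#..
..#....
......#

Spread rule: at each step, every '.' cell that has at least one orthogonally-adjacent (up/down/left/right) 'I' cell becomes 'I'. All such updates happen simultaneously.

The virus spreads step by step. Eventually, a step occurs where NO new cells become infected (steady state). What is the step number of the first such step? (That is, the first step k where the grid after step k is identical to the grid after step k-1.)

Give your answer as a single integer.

Answer: 10

Derivation:
Step 0 (initial): 1 infected
Step 1: +4 new -> 5 infected
Step 2: +6 new -> 11 infected
Step 3: +7 new -> 18 infected
Step 4: +6 new -> 24 infected
Step 5: +6 new -> 30 infected
Step 6: +5 new -> 35 infected
Step 7: +5 new -> 40 infected
Step 8: +2 new -> 42 infected
Step 9: +1 new -> 43 infected
Step 10: +0 new -> 43 infected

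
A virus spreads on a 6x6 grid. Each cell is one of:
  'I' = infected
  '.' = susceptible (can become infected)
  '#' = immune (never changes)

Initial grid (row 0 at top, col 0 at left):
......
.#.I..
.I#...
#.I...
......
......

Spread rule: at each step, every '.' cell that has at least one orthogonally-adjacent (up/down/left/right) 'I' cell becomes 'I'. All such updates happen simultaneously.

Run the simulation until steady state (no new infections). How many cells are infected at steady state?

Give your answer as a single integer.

Answer: 33

Derivation:
Step 0 (initial): 3 infected
Step 1: +8 new -> 11 infected
Step 2: +9 new -> 20 infected
Step 3: +9 new -> 29 infected
Step 4: +3 new -> 32 infected
Step 5: +1 new -> 33 infected
Step 6: +0 new -> 33 infected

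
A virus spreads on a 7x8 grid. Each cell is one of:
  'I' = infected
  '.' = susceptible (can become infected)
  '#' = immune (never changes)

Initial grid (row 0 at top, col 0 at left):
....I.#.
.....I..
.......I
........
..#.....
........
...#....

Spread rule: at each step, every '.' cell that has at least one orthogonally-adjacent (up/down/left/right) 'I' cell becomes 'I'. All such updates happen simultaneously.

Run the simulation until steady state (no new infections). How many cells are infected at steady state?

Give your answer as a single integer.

Answer: 53

Derivation:
Step 0 (initial): 3 infected
Step 1: +8 new -> 11 infected
Step 2: +7 new -> 18 infected
Step 3: +7 new -> 25 infected
Step 4: +8 new -> 33 infected
Step 5: +7 new -> 40 infected
Step 6: +4 new -> 44 infected
Step 7: +3 new -> 47 infected
Step 8: +3 new -> 50 infected
Step 9: +2 new -> 52 infected
Step 10: +1 new -> 53 infected
Step 11: +0 new -> 53 infected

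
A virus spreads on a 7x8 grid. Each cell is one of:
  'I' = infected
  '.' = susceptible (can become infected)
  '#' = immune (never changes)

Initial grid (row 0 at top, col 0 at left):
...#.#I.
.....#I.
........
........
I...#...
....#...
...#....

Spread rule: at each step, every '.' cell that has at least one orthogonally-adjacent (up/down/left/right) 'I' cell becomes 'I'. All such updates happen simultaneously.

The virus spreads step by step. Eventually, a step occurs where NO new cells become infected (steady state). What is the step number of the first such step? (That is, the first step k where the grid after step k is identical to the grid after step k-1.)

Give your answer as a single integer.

Step 0 (initial): 3 infected
Step 1: +6 new -> 9 infected
Step 2: +8 new -> 17 infected
Step 3: +10 new -> 27 infected
Step 4: +12 new -> 39 infected
Step 5: +7 new -> 46 infected
Step 6: +3 new -> 49 infected
Step 7: +1 new -> 50 infected
Step 8: +0 new -> 50 infected

Answer: 8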